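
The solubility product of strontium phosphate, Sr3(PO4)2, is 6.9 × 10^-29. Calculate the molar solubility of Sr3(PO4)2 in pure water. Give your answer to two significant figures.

s = 9.1e-7 M

Sr3(PO4)2(s) ⇌ 3 Sr^2+(aq) + 2 PO4^3-(aq)
Ksp = [Sr^2+]^3[PO4^3-]^2
Let s = molar solubility. Then [Sr^2+] = 3s and [PO4^3-] = 2s.
Ksp = (3s)^3(2s)^2 = 108s^5
s^5 = 6.9 × 10^-29 / 108, so s = 9.1 x 10^-7 M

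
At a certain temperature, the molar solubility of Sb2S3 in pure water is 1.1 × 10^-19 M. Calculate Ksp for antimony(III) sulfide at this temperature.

Sb2S3(s) <=> 2 Sb^3+ + 3 S^2-
For each mole of Sb2S3 that dissolves: [Sb^3+] = 2s, [S^2-] = 3s.
Ksp = [Sb^3+]^2[S^2-]^3
Ksp = (2s)^2(3s)^3 = 108s^5
With s = 1.1 × 10^-19: Ksp = 1.7 x 10^-93

Ksp = 1.7e-93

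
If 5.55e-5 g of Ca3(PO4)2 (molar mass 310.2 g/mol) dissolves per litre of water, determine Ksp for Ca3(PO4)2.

Molar solubility s = (5.55 x 10^-5 g/L) / (310.2 g/mol) = 1.789 × 10^-7 M.
Ca3(PO4)2(s) ⇌ 3 Ca^2+ + 2 PO4^3-
For each mole of Ca3(PO4)2 that dissolves: [Ca^2+] = 3s, [PO4^3-] = 2s.
Ksp = [Ca^2+]^3[PO4^3-]^2
Substituting: Ksp = (3s)^3(2s)^2 = 108s^5
Ksp = 108 × (1.789 × 10^-7)^5 = 1.98 × 10^-32

Ksp = 1.98 × 10^-32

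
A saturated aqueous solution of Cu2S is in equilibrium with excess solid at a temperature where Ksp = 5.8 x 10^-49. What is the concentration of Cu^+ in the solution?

Cu2S(s) ⇌ 2 Cu^+(aq) + S^2-(aq)
Ksp = [Cu^+]^2[S^2-]
With molar solubility s: [Cu^+] = 2s, [S^2-] = s.
Ksp = (2s)^2s = 4s^3
s = (5.8 x 10^-49 / 4)^(1/3) = 5.25 x 10^-17 M
[Cu^+] = 2s = 1.1 x 10^-16 M

1.1e-16 M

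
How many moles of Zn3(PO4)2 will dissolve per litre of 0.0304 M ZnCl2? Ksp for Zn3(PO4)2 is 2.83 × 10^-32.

s = 1.59 x 10^-14 M

Zn3(PO4)2(s) ⇌ 3 Zn^2+(aq) + 2 PO4^3-(aq)
Ksp = [Zn^2+]^3[PO4^3-]^2
Let s = moles of Zn3(PO4)2 that dissolve per litre. [Zn^2+] = 0.0304 + 3s ≈ 0.0304, [PO4^3-] = 2s (common-ion effect: Zn^2+ is already 0.0304 M).
Ksp ≈ (0.0304)^3 × (2s)^2
s = 1.59 × 10^-14 M
Check: 3s = 4.8 × 10^-14 ≪ 0.0304, so the approximation is valid.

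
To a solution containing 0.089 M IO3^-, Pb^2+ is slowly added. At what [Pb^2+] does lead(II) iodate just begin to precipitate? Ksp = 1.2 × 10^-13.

1.5 × 10^-11 M

Pb(IO3)2(s) ⇌ Pb^2+ + 2 IO3^-
Ksp = [Pb^2+][IO3^-]^2
Precipitation begins when Q = Ksp. With [IO3^-] = 0.089 M:
1.2 × 10^-13 = (0.089)^2 × [Pb^2+]
[Pb^2+] = (1.2 × 10^-13 / 7.92 × 10^-3) = 1.5 x 10^-11 M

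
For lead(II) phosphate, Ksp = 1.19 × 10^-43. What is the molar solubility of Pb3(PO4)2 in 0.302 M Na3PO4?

3.64 x 10^-15 M

Pb3(PO4)2(s) ⇌ 3 Pb^2+ + 2 PO4^3-
Ksp = [Pb^2+]^3[PO4^3-]^2
Let s be the molar solubility in this solution. [Pb^2+] = 3s, [PO4^3-] = 0.302 + 2s ≈ 0.302 (common-ion effect: PO4^3- is already 0.302 M).
Ksp ≈ (3s)^3 × (0.302)^2
s = 3.64 × 10^-15 M
Check: 2s = 7.3 × 10^-15 ≪ 0.302, so the approximation is valid.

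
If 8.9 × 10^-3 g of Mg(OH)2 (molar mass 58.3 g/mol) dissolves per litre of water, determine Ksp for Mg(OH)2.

Molar solubility s = (8.9 × 10^-3 g/L) / (58.3 g/mol) = 1.53 × 10^-4 M.
Mg(OH)2(s) ⇌ Mg^2+(aq) + 2 OH^-(aq)
For each mole of Mg(OH)2 that dissolves: [Mg^2+] = s, [OH^-] = 2s.
Ksp = [Mg^2+][OH^-]^2
Ksp = s(2s)^2 = 4s^3
Ksp = 4 × (1.53 × 10^-4)^3 = 1.4 x 10^-11

Ksp ≈ 1.4 × 10^-11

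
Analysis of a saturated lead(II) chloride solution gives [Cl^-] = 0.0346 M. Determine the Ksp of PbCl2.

PbCl2(s) ⇌ Pb^2+(aq) + 2 Cl^-(aq)
Stoichiometry gives [Pb^2+] = (1/2)[Cl^-] = 1.730 × 10^-2 M.
Ksp = [Pb^2+][Cl^-]^2
Ksp = 1.730 × 10^-2 × (3.46 × 10^-2)^2 = 2.07 × 10^-5

2.07 × 10^-5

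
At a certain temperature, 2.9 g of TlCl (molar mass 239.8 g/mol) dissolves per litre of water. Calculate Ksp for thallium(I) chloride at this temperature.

Molar solubility s = (2.9 g/L) / (239.8 g/mol) = 1.21 × 10^-2 M.
TlCl(s) ⇌ Tl^+ + Cl^-
With molar solubility s: [Tl^+] = s, [Cl^-] = s.
Ksp = [Tl^+][Cl^-]
Ksp = (s)(s) = s^2
With s = 1.21 x 10^-2: Ksp = 1.5 × 10^-4

Ksp ≈ 1.5e-4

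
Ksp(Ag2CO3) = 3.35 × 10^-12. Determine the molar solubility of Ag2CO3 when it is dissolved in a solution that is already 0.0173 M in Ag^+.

s = 1.12 × 10^-8 M

Ag2CO3(s) ⇌ 2 Ag^+(aq) + CO3^2-(aq)
Ksp = [Ag^+]^2[CO3^2-]
If s mol/L dissolves here, [Ag^+] = 0.0173 + 2s ≈ 0.0173, [CO3^2-] = s (since the Ag^+ already present dominates).
Ksp ≈ (0.0173)^2 × s
s = 1.12 × 10^-8 M
Check: 2s = 2.2 × 10^-8 ≪ 0.0173, so the approximation is valid.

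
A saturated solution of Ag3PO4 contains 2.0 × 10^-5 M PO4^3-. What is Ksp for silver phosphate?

Ksp = 4.3 × 10^-18

Ag3PO4(s) ⇌ 3 Ag^+ + PO4^3-
Stoichiometry gives [Ag^+] = (3/1)[PO4^3-] = 6.00 x 10^-5 M.
Ksp = [Ag^+]^3[PO4^3-]
Ksp = (6.00 × 10^-5)^3 × 2.0 x 10^-5 = 4.3 × 10^-18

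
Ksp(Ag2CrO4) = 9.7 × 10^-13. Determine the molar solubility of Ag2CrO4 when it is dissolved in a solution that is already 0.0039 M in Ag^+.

s ≈ 6.4 × 10^-8 M

Ag2CrO4(s) ⇌ 2 Ag^+(aq) + CrO4^2-(aq)
Ksp = [Ag^+]^2[CrO4^2-]
If s mol/L dissolves here, [Ag^+] = 0.0039 + 2s ≈ 0.0039, [CrO4^2-] = s (Ksp is small, so little additional dissolves).
Ksp ≈ (0.0039)^2 × s
s = 6.4 × 10^-8 M
Check: 2s = 1.3 × 10^-7 ≪ 0.0039, so the approximation is valid.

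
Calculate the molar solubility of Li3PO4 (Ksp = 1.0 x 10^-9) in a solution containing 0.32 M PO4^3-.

Li3PO4(s) ⇌ 3 Li^+(aq) + PO4^3-(aq)
Ksp = [Li^+]^3[PO4^3-]
Let s be the molar solubility in this solution. [Li^+] = 3s, [PO4^3-] = 0.32 + s ≈ 0.32 (Ksp is small, so little additional dissolves).
Ksp ≈ (3s)^3 × 0.32
s = 4.9 × 10^-4 M
Check: s = 4.9 × 10^-4 ≪ 0.32, so the approximation is valid.

s ≈ 4.9e-4 M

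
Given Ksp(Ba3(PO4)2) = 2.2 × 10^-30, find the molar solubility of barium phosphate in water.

Ba3(PO4)2(s) <=> 3 Ba^2+ + 2 PO4^3-
Ksp = [Ba^2+]^3[PO4^3-]^2
With molar solubility s: [Ba^2+] = 3s, [PO4^3-] = 2s.
Ksp = (3s)^3(2s)^2 = 108s^5
s = (2.2 × 10^-30 / 108)^(1/5) = 4.6 × 10^-7 M

s ≈ 4.6 × 10^-7 M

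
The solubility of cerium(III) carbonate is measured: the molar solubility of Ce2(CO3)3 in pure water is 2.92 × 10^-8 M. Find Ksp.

Ce2(CO3)3(s) ⇌ 2 Ce^3+(aq) + 3 CO3^2-(aq)
With molar solubility s: [Ce^3+] = 2s, [CO3^2-] = 3s.
Ksp = [Ce^3+]^2[CO3^2-]^3
Ksp = (2s)^2(3s)^3 = 108s^5
Ksp = 108 × (2.92 × 10^-8)^5 = 2.29 × 10^-36

2.29e-36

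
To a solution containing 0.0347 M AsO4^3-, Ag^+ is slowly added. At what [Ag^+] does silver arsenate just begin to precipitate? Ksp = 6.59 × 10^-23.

Ag3AsO4(s) <=> 3 Ag^+ + AsO4^3-
Ksp = [Ag^+]^3[AsO4^3-]
Precipitation begins when Q = Ksp. With [AsO4^3-] = 0.0347 M:
6.59 × 10^-23 = (0.0347) × [Ag^+]^3
[Ag^+] = (6.59 × 10^-23 / 3.47 x 10^-2)^(1/3) = 1.24 × 10^-7 M

[Ag^+] = 1.24 × 10^-7 M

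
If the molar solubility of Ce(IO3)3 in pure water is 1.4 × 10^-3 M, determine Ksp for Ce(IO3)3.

Ksp = 1.0e-10

Ce(IO3)3(s) <=> Ce^3+(aq) + 3 IO3^-(aq)
Let s = molar solubility. Then [Ce^3+] = s and [IO3^-] = 3s.
Ksp = [Ce^3+][IO3^-]^3
Substituting: Ksp = s(3s)^3 = 27s^4
Ksp = 27 × (1.4 × 10^-3)^4 = 1.0 x 10^-10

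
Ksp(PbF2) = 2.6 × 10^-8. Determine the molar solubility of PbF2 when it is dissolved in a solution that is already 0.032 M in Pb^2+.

s ≈ 4.5 x 10^-4 M

PbF2(s) <=> Pb^2+ + 2 F^-
Ksp = [Pb^2+][F^-]^2
Let s be the molar solubility in this solution. [Pb^2+] = 0.032 + s ≈ 0.032, [F^-] = 2s (Ksp is small, so little additional dissolves).
Ksp ≈ 0.032 × (2s)^2
s = 4.5 × 10^-4 M
Check: s = 4.5 × 10^-4 ≪ 0.032, so the approximation is valid.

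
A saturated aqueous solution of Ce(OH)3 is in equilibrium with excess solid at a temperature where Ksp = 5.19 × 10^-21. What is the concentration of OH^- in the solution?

1.12 × 10^-5 M

Ce(OH)3(s) ⇌ Ce^3+(aq) + 3 OH^-(aq)
Ksp = [Ce^3+][OH^-]^3
With molar solubility s: [Ce^3+] = s, [OH^-] = 3s.
Substituting: Ksp = s(3s)^3 = 27s^4
Solving, s = (5.19 × 10^-21/27)^(1/4) = 3.723 × 10^-6 M
[OH^-] = 3s = 1.12 × 10^-5 M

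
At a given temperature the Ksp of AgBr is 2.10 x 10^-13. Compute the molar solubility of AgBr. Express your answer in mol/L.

AgBr(s) ⇌ Ag^+ + Br^-
Ksp = [Ag^+][Br^-]
If s mol/L of AgBr dissolves, [Ag^+] = s and [Br^-] = s.
Ksp = s^2
s = (2.10 x 10^-13)^(1/2) = 4.58 x 10^-7 M

s ≈ 4.58e-7 M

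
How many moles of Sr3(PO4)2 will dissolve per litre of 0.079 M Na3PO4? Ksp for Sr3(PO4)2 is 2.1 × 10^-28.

Sr3(PO4)2(s) ⇌ 3 Sr^2+ + 2 PO4^3-
Ksp = [Sr^2+]^3[PO4^3-]^2
If s mol/L dissolves here, [Sr^2+] = 3s, [PO4^3-] = 0.079 + 2s ≈ 0.079 (Ksp is small, so little additional dissolves).
Ksp ≈ (3s)^3 × (0.079)^2
s = 1.1 × 10^-9 M
Check: 2s = 2.2 × 10^-9 ≪ 0.079, so the approximation is valid.

s = 1.1 x 10^-9 M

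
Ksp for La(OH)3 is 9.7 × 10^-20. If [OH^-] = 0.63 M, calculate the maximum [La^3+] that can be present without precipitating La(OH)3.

3.9e-19 M

La(OH)3(s) ⇌ La^3+ + 3 OH^-
Ksp = [La^3+][OH^-]^3
Precipitation begins when Q = Ksp. With [OH^-] = 0.63 M:
9.7 × 10^-20 = (0.63)^3 × [La^3+]
[La^3+] = (9.7 × 10^-20 / 2.50 × 10^-1) = 3.9 × 10^-19 M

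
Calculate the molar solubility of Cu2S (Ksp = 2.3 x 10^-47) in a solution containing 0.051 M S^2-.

Cu2S(s) <=> 2 Cu^+(aq) + S^2-(aq)
Ksp = [Cu^+]^2[S^2-]
Let s be the molar solubility in this solution. [Cu^+] = 2s, [S^2-] = 0.051 + s ≈ 0.051 (Ksp is small, so little additional dissolves).
Ksp ≈ (2s)^2 × 0.051
s = 1.1 × 10^-23 M
Check: s = 1.1 × 10^-23 ≪ 0.051, so the approximation is valid.

1.1 × 10^-23 M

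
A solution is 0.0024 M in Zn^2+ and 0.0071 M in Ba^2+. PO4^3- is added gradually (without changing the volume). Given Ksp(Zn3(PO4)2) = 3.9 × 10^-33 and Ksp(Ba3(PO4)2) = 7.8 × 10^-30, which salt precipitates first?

Zn3(PO4)2

Precipitation of each salt starts when its ion product equals its Ksp.
For Zn3(PO4)2: 3.9 × 10^-33 = (0.0024)^3 × [PO4^3-]^2  ⇒  [PO4^3-] = 5.3 x 10^-13 M.
For Ba3(PO4)2: 7.8 × 10^-30 = (0.0071)^3 × [PO4^3-]^2  ⇒  [PO4^3-] = 4.7 x 10^-12 M.
The salt with the lower threshold [PO4^3-] precipitates first: Zn3(PO4)2.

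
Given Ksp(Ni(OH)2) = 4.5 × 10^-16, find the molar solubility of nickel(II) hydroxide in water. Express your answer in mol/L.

4.8e-6 M

Ni(OH)2(s) ⇌ Ni^2+(aq) + 2 OH^-(aq)
Ksp = [Ni^2+][OH^-]^2
If s mol/L of Ni(OH)2 dissolves, [Ni^2+] = s and [OH^-] = 2s.
Substituting: Ksp = s(2s)^2 = 4s^3
s^3 = 4.5 × 10^-16 / 4, so s = 4.8 × 10^-6 M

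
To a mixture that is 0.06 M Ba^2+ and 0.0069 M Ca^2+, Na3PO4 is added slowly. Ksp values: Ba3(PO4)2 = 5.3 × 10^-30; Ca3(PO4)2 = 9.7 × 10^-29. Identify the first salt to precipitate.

Each salt begins to precipitate when Q = Ksp, i.e. when [PO4^3-] reaches its threshold.
For Ba3(PO4)2: 5.3 × 10^-30 = (0.06)^3 × [PO4^3-]^2  ⇒  [PO4^3-] = 1.6 × 10^-13 M.
For Ca3(PO4)2: 9.7 × 10^-29 = (0.0069)^3 × [PO4^3-]^2  ⇒  [PO4^3-] = 1.7 × 10^-11 M.
The salt with the lower threshold [PO4^3-] precipitates first: Ba3(PO4)2.

Ba3(PO4)2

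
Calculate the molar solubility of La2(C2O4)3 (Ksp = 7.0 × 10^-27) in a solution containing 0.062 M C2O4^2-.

La2(C2O4)3(s) ⇌ 2 La^3+(aq) + 3 C2O4^2-(aq)
Ksp = [La^3+]^2[C2O4^2-]^3
Let s = moles of La2(C2O4)3 that dissolve per litre. [La^3+] = 2s, [C2O4^2-] = 0.062 + 3s ≈ 0.062 (common-ion effect: C2O4^2- is already 0.062 M).
Ksp ≈ (2s)^2 × (0.062)^3
s = 2.7 x 10^-12 M
Check: 3s = 8.1 × 10^-12 ≪ 0.062, so the approximation is valid.

s = 2.7 x 10^-12 M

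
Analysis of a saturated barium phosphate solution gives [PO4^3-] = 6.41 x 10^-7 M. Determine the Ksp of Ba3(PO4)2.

Ksp ≈ 3.65 x 10^-31

Ba3(PO4)2(s) ⇌ 3 Ba^2+ + 2 PO4^3-
Stoichiometry gives [Ba^2+] = (3/2)[PO4^3-] = 9.615 × 10^-7 M.
Ksp = [Ba^2+]^3[PO4^3-]^2
Ksp = (9.615 × 10^-7)^3 × (6.41 × 10^-7)^2 = 3.65 × 10^-31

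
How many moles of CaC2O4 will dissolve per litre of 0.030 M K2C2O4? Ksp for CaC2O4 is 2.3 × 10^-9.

7.7 × 10^-8 M

CaC2O4(s) ⇌ Ca^2+ + C2O4^2-
Ksp = [Ca^2+][C2O4^2-]
If s mol/L dissolves here, [Ca^2+] = s, [C2O4^2-] = 0.030 + s ≈ 0.030 (since C2O4^2- from K2C2O4 dominates).
Ksp ≈ s × 0.030
s = 7.7 × 10^-8 M
Check: s = 7.7 × 10^-8 ≪ 0.030, so the approximation is valid.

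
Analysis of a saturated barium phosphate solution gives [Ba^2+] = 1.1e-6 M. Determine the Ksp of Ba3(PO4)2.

Ba3(PO4)2(s) ⇌ 3 Ba^2+ + 2 PO4^3-
Stoichiometry gives [PO4^3-] = (2/3)[Ba^2+] = 7.33 x 10^-7 M.
Ksp = [Ba^2+]^3[PO4^3-]^2
Ksp = (1.1 × 10^-6)^3 × (7.33 × 10^-7)^2 = 7.2 × 10^-31

Ksp ≈ 7.2 x 10^-31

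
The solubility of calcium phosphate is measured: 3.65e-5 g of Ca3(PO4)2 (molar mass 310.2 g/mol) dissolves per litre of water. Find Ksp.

Ksp ≈ 2.44 × 10^-33

Molar solubility s = (3.65 × 10^-5 g/L) / (310.2 g/mol) = 1.177 × 10^-7 M.
Ca3(PO4)2(s) ⇌ 3 Ca^2+ + 2 PO4^3-
If s mol/L of Ca3(PO4)2 dissolves, [Ca^2+] = 3s and [PO4^3-] = 2s.
Ksp = [Ca^2+]^3[PO4^3-]^2
Ksp = (3s)^3(2s)^2 = 108s^5
Ksp = 108 × (1.177 × 10^-7)^5 = 2.44 × 10^-33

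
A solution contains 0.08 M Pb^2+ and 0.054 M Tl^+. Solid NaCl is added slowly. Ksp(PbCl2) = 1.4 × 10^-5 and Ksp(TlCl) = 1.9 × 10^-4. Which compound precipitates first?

TlCl

Precipitation of each salt starts when its ion product equals its Ksp.
For PbCl2: 1.4 × 10^-5 = 0.08 × [Cl^-]^2  ⇒  [Cl^-] = 1.3 x 10^-2 M.
For TlCl: 1.9 × 10^-4 = 0.054 × [Cl^-]  ⇒  [Cl^-] = 3.5 x 10^-3 M.
The salt with the lower threshold [Cl^-] precipitates first: TlCl.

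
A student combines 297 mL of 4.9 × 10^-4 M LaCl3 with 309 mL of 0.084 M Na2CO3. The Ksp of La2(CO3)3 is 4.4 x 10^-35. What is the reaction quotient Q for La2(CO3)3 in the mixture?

Total volume = 297 + 309 = 606 mL.
[La^3+] = 4.9 x 10^-4 × (297/606) = 2.40 × 10^-4 M
[CO3^2-] = 8.4 x 10^-2 × (309/606) = 4.28 x 10^-2 M
La2(CO3)3(s) ⇌ 2 La^3+ + 3 CO3^2-, so Q = [La^3+]^2[CO3^2-]^3
Q = (2.40 x 10^-4)^2(4.28 × 10^-2)^3 = 4.5 × 10^-12
Q > Ksp, so La2(CO3)3 will precipitate.

4.5e-12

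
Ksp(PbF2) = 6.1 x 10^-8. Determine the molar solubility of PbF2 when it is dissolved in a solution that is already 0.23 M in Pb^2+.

s ≈ 2.6e-4 M

PbF2(s) ⇌ Pb^2+(aq) + 2 F^-(aq)
Ksp = [Pb^2+][F^-]^2
Let s be the molar solubility in this solution. [Pb^2+] = 0.23 + s ≈ 0.23, [F^-] = 2s (common-ion effect: Pb^2+ is already 0.23 M).
Ksp ≈ 0.23 × (2s)^2
s = 2.6 × 10^-4 M
Check: s = 2.6 × 10^-4 ≪ 0.23, so the approximation is valid.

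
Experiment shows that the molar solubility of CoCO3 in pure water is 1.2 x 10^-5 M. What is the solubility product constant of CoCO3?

CoCO3(s) ⇌ Co^2+(aq) + CO3^2-(aq)
With molar solubility s: [Co^2+] = s, [CO3^2-] = s.
Ksp = [Co^2+][CO3^2-]
Ksp = (s)(s) = s^2
With s = 1.2 × 10^-5: Ksp = 1.4 x 10^-10

1.4 × 10^-10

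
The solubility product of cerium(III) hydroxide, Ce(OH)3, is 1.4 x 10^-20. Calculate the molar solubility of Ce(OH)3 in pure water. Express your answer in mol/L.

Ce(OH)3(s) ⇌ Ce^3+ + 3 OH^-
Ksp = [Ce^3+][OH^-]^3
With molar solubility s: [Ce^3+] = s, [OH^-] = 3s.
Ksp = s(3s)^3 = 27s^4
s^4 = 1.4 x 10^-20 / 27, so s = 4.8 × 10^-6 M

s ≈ 4.8e-6 M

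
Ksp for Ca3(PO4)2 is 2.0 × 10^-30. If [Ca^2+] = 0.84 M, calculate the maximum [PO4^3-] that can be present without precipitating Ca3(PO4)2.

1.8 x 10^-15 M

Ca3(PO4)2(s) ⇌ 3 Ca^2+ + 2 PO4^3-
Ksp = [Ca^2+]^3[PO4^3-]^2
Precipitation begins when Q = Ksp. With [Ca^2+] = 0.84 M:
2.0 × 10^-30 = (0.84)^3 × [PO4^3-]^2
[PO4^3-] = (2.0 × 10^-30 / 5.93 × 10^-1)^(1/2) = 1.8 × 10^-15 M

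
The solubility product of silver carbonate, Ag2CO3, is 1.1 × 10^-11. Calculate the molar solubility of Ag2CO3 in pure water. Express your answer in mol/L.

Ag2CO3(s) ⇌ 2 Ag^+(aq) + CO3^2-(aq)
Ksp = [Ag^+]^2[CO3^2-]
Let s = molar solubility. Then [Ag^+] = 2s and [CO3^2-] = s.
Substituting: Ksp = (2s)^2s = 4s^3
Solving, s = (1.1 × 10^-11/4)^(1/3) = 1.4 × 10^-4 M

s = 1.4 x 10^-4 M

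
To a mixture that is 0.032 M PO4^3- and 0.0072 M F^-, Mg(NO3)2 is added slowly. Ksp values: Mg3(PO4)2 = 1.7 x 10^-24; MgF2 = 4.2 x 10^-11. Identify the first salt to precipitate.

Precipitation of each salt starts when its ion product equals its Ksp.
For Mg3(PO4)2: 1.7 x 10^-24 = (0.032)^2 × [Mg^2+]^3  ⇒  [Mg^2+] = 1.2 × 10^-7 M.
For MgF2: 4.2 x 10^-11 = (0.0072)^2 × [Mg^2+]  ⇒  [Mg^2+] = 8.1 x 10^-7 M.
The salt with the lower threshold [Mg^2+] precipitates first: Mg3(PO4)2.

Mg3(PO4)2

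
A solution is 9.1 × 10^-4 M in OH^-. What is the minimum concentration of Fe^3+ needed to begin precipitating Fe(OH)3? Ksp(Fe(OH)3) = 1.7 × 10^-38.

2.3 × 10^-29 M

Fe(OH)3(s) <=> Fe^3+ + 3 OH^-
Ksp = [Fe^3+][OH^-]^3
Precipitation begins when Q = Ksp. With [OH^-] = 9.1 × 10^-4 M:
1.7 × 10^-38 = (9.1 × 10^-4)^3 × [Fe^3+]
[Fe^3+] = (1.7 × 10^-38 / 7.54 x 10^-10) = 2.3 × 10^-29 M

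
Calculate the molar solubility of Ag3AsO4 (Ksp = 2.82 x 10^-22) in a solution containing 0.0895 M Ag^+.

Ag3AsO4(s) ⇌ 3 Ag^+(aq) + AsO4^3-(aq)
Ksp = [Ag^+]^3[AsO4^3-]
If s mol/L dissolves here, [Ag^+] = 0.0895 + 3s ≈ 0.0895, [AsO4^3-] = s (common-ion effect: Ag^+ is already 0.0895 M).
Ksp ≈ (0.0895)^3 × s
s = 3.93 × 10^-19 M
Check: 3s = 1.2 x 10^-18 ≪ 0.0895, so the approximation is valid.

s = 3.93e-19 M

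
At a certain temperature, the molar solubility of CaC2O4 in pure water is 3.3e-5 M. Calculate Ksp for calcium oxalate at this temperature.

Ksp = 1.1 x 10^-9

CaC2O4(s) ⇌ Ca^2+(aq) + C2O4^2-(aq)
Let s = molar solubility. Then [Ca^2+] = s and [C2O4^2-] = s.
Ksp = [Ca^2+][C2O4^2-]
Ksp = s^2
Ksp = (3.3 × 10^-5)^2 = 1.1 × 10^-9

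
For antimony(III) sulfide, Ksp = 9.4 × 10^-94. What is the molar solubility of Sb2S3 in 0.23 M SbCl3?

s = 8.7 × 10^-32 M

Sb2S3(s) ⇌ 2 Sb^3+(aq) + 3 S^2-(aq)
Ksp = [Sb^3+]^2[S^2-]^3
Let s be the molar solubility in this solution. [Sb^3+] = 0.23 + 2s ≈ 0.23, [S^2-] = 3s (Ksp is small, so little additional dissolves).
Ksp ≈ (0.23)^2 × (3s)^3
s = 8.7 × 10^-32 M
Check: 2s = 1.7 x 10^-31 ≪ 0.23, so the approximation is valid.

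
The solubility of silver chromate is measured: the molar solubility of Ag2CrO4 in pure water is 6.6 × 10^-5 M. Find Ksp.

Ag2CrO4(s) <=> 2 Ag^+(aq) + CrO4^2-(aq)
Let s = molar solubility. Then [Ag^+] = 2s and [CrO4^2-] = s.
Ksp = [Ag^+]^2[CrO4^2-]
Substituting: Ksp = (2s)^2s = 4s^3
Ksp = 4 × (6.6 × 10^-5)^3 = 1.1 × 10^-12

Ksp = 1.1 × 10^-12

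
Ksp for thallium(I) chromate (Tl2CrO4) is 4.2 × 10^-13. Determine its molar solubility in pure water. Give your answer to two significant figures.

s = 4.7e-5 M

Tl2CrO4(s) <=> 2 Tl^+(aq) + CrO4^2-(aq)
Ksp = [Tl^+]^2[CrO4^2-]
If s mol/L of Tl2CrO4 dissolves, [Tl^+] = 2s and [CrO4^2-] = s.
Substituting: Ksp = (2s)^2s = 4s^3
Solving, s = (4.2 × 10^-13/4)^(1/3) = 4.7 x 10^-5 M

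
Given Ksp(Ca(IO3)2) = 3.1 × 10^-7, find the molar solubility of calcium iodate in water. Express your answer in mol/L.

s = 4.3 × 10^-3 M

Ca(IO3)2(s) ⇌ Ca^2+(aq) + 2 IO3^-(aq)
Ksp = [Ca^2+][IO3^-]^2
With molar solubility s: [Ca^2+] = s, [IO3^-] = 2s.
So Ksp = s × (2s)^2 = 4s^3
s^3 = 3.1 × 10^-7 / 4, so s = 4.3 x 10^-3 M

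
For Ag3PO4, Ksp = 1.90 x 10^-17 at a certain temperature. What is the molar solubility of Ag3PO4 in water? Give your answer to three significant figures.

Ag3PO4(s) ⇌ 3 Ag^+(aq) + PO4^3-(aq)
Ksp = [Ag^+]^3[PO4^3-]
For each mole of Ag3PO4 that dissolves: [Ag^+] = 3s, [PO4^3-] = s.
Substituting: Ksp = (3s)^3s = 27s^4
Solving, s = (1.90 x 10^-17/27)^(1/4) = 2.90 × 10^-5 M

2.90 × 10^-5 M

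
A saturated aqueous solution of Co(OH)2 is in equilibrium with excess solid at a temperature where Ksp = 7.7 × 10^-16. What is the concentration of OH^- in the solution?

Co(OH)2(s) ⇌ Co^2+ + 2 OH^-
Ksp = [Co^2+][OH^-]^2
For each mole of Co(OH)2 that dissolves: [Co^2+] = s, [OH^-] = 2s.
Substituting: Ksp = s(2s)^2 = 4s^3
s^3 = 7.7 × 10^-16 / 4, so s = 5.77 × 10^-6 M
[OH^-] = 2s = 1.2 × 10^-5 M

[OH^-] = 1.2e-5 M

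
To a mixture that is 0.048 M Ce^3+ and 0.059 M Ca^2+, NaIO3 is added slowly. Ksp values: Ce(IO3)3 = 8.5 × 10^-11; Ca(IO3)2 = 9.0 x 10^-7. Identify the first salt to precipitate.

Each salt begins to precipitate when Q = Ksp, i.e. when [IO3^-] reaches its threshold.
For Ce(IO3)3: 8.5 × 10^-11 = 0.048 × [IO3^-]^3  ⇒  [IO3^-] = 1.2 × 10^-3 M.
For Ca(IO3)2: 9.0 x 10^-7 = 0.059 × [IO3^-]^2  ⇒  [IO3^-] = 3.9 x 10^-3 M.
The salt with the lower threshold [IO3^-] precipitates first: Ce(IO3)3.

Ce(IO3)3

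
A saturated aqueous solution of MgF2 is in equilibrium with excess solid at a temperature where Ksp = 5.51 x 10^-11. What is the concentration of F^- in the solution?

MgF2(s) <=> Mg^2+ + 2 F^-
Ksp = [Mg^2+][F^-]^2
If s mol/L of MgF2 dissolves, [Mg^2+] = s and [F^-] = 2s.
Ksp = s(2s)^2 = 4s^3
s = (5.51 x 10^-11 / 4)^(1/3) = 2.397 x 10^-4 M
[F^-] = 2s = 4.79 x 10^-4 M

[F^-] = 4.79e-4 M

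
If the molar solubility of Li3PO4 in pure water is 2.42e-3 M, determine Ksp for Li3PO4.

Ksp ≈ 9.26e-10

Li3PO4(s) ⇌ 3 Li^+(aq) + PO4^3-(aq)
With molar solubility s: [Li^+] = 3s, [PO4^3-] = s.
Ksp = [Li^+]^3[PO4^3-]
So Ksp = (3s)^3 × s = 27s^4
With s = 2.42 × 10^-3: Ksp = 9.26 x 10^-10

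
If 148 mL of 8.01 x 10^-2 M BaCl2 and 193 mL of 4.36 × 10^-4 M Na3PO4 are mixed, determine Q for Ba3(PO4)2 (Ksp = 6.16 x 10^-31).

2.56e-12

Total volume = 148 + 193 = 341 mL.
[Ba^2+] = 8.01 x 10^-2 × (148/341) = 3.476 × 10^-2 M
[PO4^3-] = 4.36 x 10^-4 × (193/341) = 2.468 x 10^-4 M
Ba3(PO4)2(s) ⇌ 3 Ba^2+ + 2 PO4^3-, so Q = [Ba^2+]^3[PO4^3-]^2
Q = (3.476 x 10^-2)^3(2.468 × 10^-4)^2 = 2.56 x 10^-12
Q > Ksp, so Ba3(PO4)2 will precipitate.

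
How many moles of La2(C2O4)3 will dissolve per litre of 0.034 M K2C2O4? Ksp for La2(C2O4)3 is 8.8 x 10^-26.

La2(C2O4)3(s) ⇌ 2 La^3+ + 3 C2O4^2-
Ksp = [La^3+]^2[C2O4^2-]^3
Let s be the molar solubility in this solution. [La^3+] = 2s, [C2O4^2-] = 0.034 + 3s ≈ 0.034 (since C2O4^2- from K2C2O4 dominates).
Ksp ≈ (2s)^2 × (0.034)^3
s = 2.4 × 10^-11 M
Check: 3s = 7.1 x 10^-11 ≪ 0.034, so the approximation is valid.

2.4 × 10^-11 M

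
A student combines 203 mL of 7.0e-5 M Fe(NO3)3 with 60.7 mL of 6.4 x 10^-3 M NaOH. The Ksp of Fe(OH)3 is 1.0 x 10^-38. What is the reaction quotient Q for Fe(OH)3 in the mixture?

Q ≈ 1.7e-13

Total volume = 203 + 60.7 = 263.7 mL.
[Fe^3+] = 7.0 × 10^-5 × (203/263.7) = 5.39 × 10^-5 M
[OH^-] = 6.4 x 10^-3 × (60.7/263.7) = 1.47 × 10^-3 M
Fe(OH)3(s) <=> Fe^3+(aq) + 3 OH^-(aq), so Q = [Fe^3+][OH^-]^3
Q = (5.39 x 10^-5)(1.47 × 10^-3)^3 = 1.7 × 10^-13
Q > Ksp, so Fe(OH)3 will precipitate.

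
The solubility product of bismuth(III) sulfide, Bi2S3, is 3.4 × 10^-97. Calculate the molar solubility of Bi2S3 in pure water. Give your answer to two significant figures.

Bi2S3(s) ⇌ 2 Bi^3+(aq) + 3 S^2-(aq)
Ksp = [Bi^3+]^2[S^2-]^3
With molar solubility s: [Bi^3+] = 2s, [S^2-] = 3s.
So Ksp = (2s)^2 × (3s)^3 = 108s^5
Solving, s = (3.4 × 10^-97/108)^(1/5) = 2.0 x 10^-20 M

s ≈ 2.0 x 10^-20 M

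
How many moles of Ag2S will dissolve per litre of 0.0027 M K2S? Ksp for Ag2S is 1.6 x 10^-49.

s ≈ 3.8 × 10^-24 M

Ag2S(s) <=> 2 Ag^+ + S^2-
Ksp = [Ag^+]^2[S^2-]
Let s = moles of Ag2S that dissolve per litre. [Ag^+] = 2s, [S^2-] = 0.0027 + s ≈ 0.0027 (common-ion effect: S^2- is already 0.0027 M).
Ksp ≈ (2s)^2 × 0.0027
s = 3.8 x 10^-24 M
Check: s = 3.8 x 10^-24 ≪ 0.0027, so the approximation is valid.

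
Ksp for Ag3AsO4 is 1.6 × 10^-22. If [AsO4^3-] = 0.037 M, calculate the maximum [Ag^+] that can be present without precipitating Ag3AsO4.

Ag3AsO4(s) <=> 3 Ag^+ + AsO4^3-
Ksp = [Ag^+]^3[AsO4^3-]
Precipitation begins when Q = Ksp. With [AsO4^3-] = 0.037 M:
1.6 × 10^-22 = (0.037) × [Ag^+]^3
[Ag^+] = (1.6 × 10^-22 / 3.7 x 10^-2)^(1/3) = 1.6 × 10^-7 M

1.6 × 10^-7 M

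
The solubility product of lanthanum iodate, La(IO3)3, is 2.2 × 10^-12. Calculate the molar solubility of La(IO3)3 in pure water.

s = 5.3 × 10^-4 M

La(IO3)3(s) ⇌ La^3+ + 3 IO3^-
Ksp = [La^3+][IO3^-]^3
With molar solubility s: [La^3+] = s, [IO3^-] = 3s.
So Ksp = s × (3s)^3 = 27s^4
Solving, s = (2.2 × 10^-12/27)^(1/4) = 5.3 × 10^-4 M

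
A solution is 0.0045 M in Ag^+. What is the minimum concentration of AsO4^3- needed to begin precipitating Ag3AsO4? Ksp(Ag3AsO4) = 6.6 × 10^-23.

Ag3AsO4(s) ⇌ 3 Ag^+ + AsO4^3-
Ksp = [Ag^+]^3[AsO4^3-]
Precipitation begins when Q = Ksp. With [Ag^+] = 0.0045 M:
6.6 × 10^-23 = (0.0045)^3 × [AsO4^3-]
[AsO4^3-] = (6.6 × 10^-23 / 9.11 x 10^-8) = 7.2 × 10^-16 M

[AsO4^3-] = 7.2e-16 M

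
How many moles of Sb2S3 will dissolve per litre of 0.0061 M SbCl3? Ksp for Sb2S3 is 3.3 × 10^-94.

Sb2S3(s) <=> 2 Sb^3+ + 3 S^2-
Ksp = [Sb^3+]^2[S^2-]^3
Let s be the molar solubility in this solution. [Sb^3+] = 0.0061 + 2s ≈ 0.0061, [S^2-] = 3s (Ksp is small, so little additional dissolves).
Ksp ≈ (0.0061)^2 × (3s)^3
s = 6.9 x 10^-31 M
Check: 2s = 1.4 × 10^-30 ≪ 0.0061, so the approximation is valid.

s = 6.9 x 10^-31 M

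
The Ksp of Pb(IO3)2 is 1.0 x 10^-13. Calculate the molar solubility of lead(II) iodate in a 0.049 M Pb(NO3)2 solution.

Pb(IO3)2(s) ⇌ Pb^2+(aq) + 2 IO3^-(aq)
Ksp = [Pb^2+][IO3^-]^2
If s mol/L dissolves here, [Pb^2+] = 0.049 + s ≈ 0.049, [IO3^-] = 2s (since Pb^2+ from Pb(NO3)2 dominates).
Ksp ≈ 0.049 × (2s)^2
s = 7.1 × 10^-7 M
Check: s = 7.1 × 10^-7 ≪ 0.049, so the approximation is valid.

s ≈ 7.1 × 10^-7 M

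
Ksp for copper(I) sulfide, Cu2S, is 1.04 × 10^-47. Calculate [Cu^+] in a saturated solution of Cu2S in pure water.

2.75 × 10^-16 M

Cu2S(s) ⇌ 2 Cu^+ + S^2-
Ksp = [Cu^+]^2[S^2-]
If s mol/L of Cu2S dissolves, [Cu^+] = 2s and [S^2-] = s.
Substituting: Ksp = (2s)^2s = 4s^3
s = (1.04 × 10^-47 / 4)^(1/3) = 1.375 × 10^-16 M
[Cu^+] = 2s = 2.75 × 10^-16 M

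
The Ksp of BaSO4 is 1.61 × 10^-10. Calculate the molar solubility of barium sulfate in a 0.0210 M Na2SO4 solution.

s ≈ 7.67 × 10^-9 M

BaSO4(s) <=> Ba^2+ + SO4^2-
Ksp = [Ba^2+][SO4^2-]
Let s be the molar solubility in this solution. [Ba^2+] = s, [SO4^2-] = 0.0210 + s ≈ 0.0210 (Ksp is small, so little additional dissolves).
Ksp ≈ s × 0.0210
s = 7.67 × 10^-9 M
Check: s = 7.7 × 10^-9 ≪ 0.0210, so the approximation is valid.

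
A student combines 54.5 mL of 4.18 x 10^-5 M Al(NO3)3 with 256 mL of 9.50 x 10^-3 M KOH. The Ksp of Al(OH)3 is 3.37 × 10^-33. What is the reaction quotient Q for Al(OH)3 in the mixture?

Q = 3.53 × 10^-12

Total volume = 54.5 + 256 = 310.5 mL.
[Al^3+] = 4.18 × 10^-5 × (54.5/310.5) = 7.337 x 10^-6 M
[OH^-] = 9.50 x 10^-3 × (256/310.5) = 7.833 × 10^-3 M
Al(OH)3(s) <=> Al^3+(aq) + 3 OH^-(aq), so Q = [Al^3+][OH^-]^3
Q = (7.337 x 10^-6)(7.833 × 10^-3)^3 = 3.53 × 10^-12
Q > Ksp, so Al(OH)3 will precipitate.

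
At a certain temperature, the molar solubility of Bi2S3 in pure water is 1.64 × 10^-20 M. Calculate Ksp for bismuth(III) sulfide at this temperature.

Bi2S3(s) ⇌ 2 Bi^3+(aq) + 3 S^2-(aq)
If s mol/L of Bi2S3 dissolves, [Bi^3+] = 2s and [S^2-] = 3s.
Ksp = [Bi^3+]^2[S^2-]^3
Substituting: Ksp = (2s)^2(3s)^3 = 108s^5
Ksp = 108 × (1.64 x 10^-20)^5 = 1.28 x 10^-97

Ksp ≈ 1.28 × 10^-97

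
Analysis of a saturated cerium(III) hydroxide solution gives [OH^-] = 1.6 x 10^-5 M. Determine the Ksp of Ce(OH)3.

Ce(OH)3(s) ⇌ Ce^3+ + 3 OH^-
Stoichiometry gives [Ce^3+] = (1/3)[OH^-] = 5.33 x 10^-6 M.
Ksp = [Ce^3+][OH^-]^3
Ksp = 5.33 × 10^-6 × (1.6 × 10^-5)^3 = 2.2 × 10^-20

2.2 × 10^-20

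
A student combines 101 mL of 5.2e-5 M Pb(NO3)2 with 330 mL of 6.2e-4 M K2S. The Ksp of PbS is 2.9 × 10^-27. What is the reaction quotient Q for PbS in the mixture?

Q ≈ 5.8 x 10^-9

Total volume = 101 + 330 = 431 mL.
[Pb^2+] = 5.2 × 10^-5 × (101/431) = 1.22 x 10^-5 M
[S^2-] = 6.2 x 10^-4 × (330/431) = 4.75 x 10^-4 M
PbS(s) ⇌ Pb^2+(aq) + S^2-(aq), so Q = [Pb^2+][S^2-]
Q = (1.22 x 10^-5)(4.75 × 10^-4) = 5.8 x 10^-9
Q > Ksp, so PbS will precipitate.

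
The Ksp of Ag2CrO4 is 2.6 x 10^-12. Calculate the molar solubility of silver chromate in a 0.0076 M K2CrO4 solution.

Ag2CrO4(s) ⇌ 2 Ag^+ + CrO4^2-
Ksp = [Ag^+]^2[CrO4^2-]
If s mol/L dissolves here, [Ag^+] = 2s, [CrO4^2-] = 0.0076 + s ≈ 0.0076 (since CrO4^2- from K2CrO4 dominates).
Ksp ≈ (2s)^2 × 0.0076
s = 9.2 × 10^-6 M
Check: s = 9.2 × 10^-6 ≪ 0.0076, so the approximation is valid.

9.2 × 10^-6 M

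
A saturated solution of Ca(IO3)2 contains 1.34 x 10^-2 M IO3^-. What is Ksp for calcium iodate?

Ksp ≈ 1.20 × 10^-6

Ca(IO3)2(s) <=> Ca^2+(aq) + 2 IO3^-(aq)
Stoichiometry gives [Ca^2+] = (1/2)[IO3^-] = 6.700 x 10^-3 M.
Ksp = [Ca^2+][IO3^-]^2
Ksp = 6.700 x 10^-3 × (1.34 × 10^-2)^2 = 1.20 × 10^-6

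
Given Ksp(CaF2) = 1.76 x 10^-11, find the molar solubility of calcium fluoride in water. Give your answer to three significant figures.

s = 1.64 × 10^-4 M

CaF2(s) ⇌ Ca^2+(aq) + 2 F^-(aq)
Ksp = [Ca^2+][F^-]^2
For each mole of CaF2 that dissolves: [Ca^2+] = s, [F^-] = 2s.
Ksp = s(2s)^2 = 4s^3
s^3 = 1.76 x 10^-11 / 4, so s = 1.64 × 10^-4 M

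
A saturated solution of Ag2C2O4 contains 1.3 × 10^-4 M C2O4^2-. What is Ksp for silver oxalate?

Ag2C2O4(s) ⇌ 2 Ag^+(aq) + C2O4^2-(aq)
Stoichiometry gives [Ag^+] = (2/1)[C2O4^2-] = 2.60 x 10^-4 M.
Ksp = [Ag^+]^2[C2O4^2-]
Ksp = (2.60 x 10^-4)^2 × 1.3 x 10^-4 = 8.8 x 10^-12

Ksp = 8.8 × 10^-12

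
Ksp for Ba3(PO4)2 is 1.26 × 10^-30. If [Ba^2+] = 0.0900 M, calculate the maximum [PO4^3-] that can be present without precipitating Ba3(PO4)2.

[PO4^3-] = 4.16e-14 M

Ba3(PO4)2(s) <=> 3 Ba^2+(aq) + 2 PO4^3-(aq)
Ksp = [Ba^2+]^3[PO4^3-]^2
Precipitation begins when Q = Ksp. With [Ba^2+] = 0.0900 M:
1.26 × 10^-30 = (0.0900)^3 × [PO4^3-]^2
[PO4^3-] = (1.26 × 10^-30 / 7.290 × 10^-4)^(1/2) = 4.16 x 10^-14 M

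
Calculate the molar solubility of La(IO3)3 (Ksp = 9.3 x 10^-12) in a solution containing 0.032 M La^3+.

La(IO3)3(s) ⇌ La^3+(aq) + 3 IO3^-(aq)
Ksp = [La^3+][IO3^-]^3
Let s be the molar solubility in this solution. [La^3+] = 0.032 + s ≈ 0.032, [IO3^-] = 3s (common-ion effect: La^3+ is already 0.032 M).
Ksp ≈ 0.032 × (3s)^3
s = 2.2 x 10^-4 M
Check: s = 2.2 × 10^-4 ≪ 0.032, so the approximation is valid.

s = 2.2 x 10^-4 M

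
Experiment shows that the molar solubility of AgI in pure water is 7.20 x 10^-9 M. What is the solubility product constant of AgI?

AgI(s) <=> Ag^+ + I^-
Let s = molar solubility. Then [Ag^+] = s and [I^-] = s.
Ksp = [Ag^+][I^-]
Ksp = (s)(s) = s^2
Ksp = (7.20 × 10^-9)^2 = 5.18 × 10^-17

Ksp ≈ 5.18 x 10^-17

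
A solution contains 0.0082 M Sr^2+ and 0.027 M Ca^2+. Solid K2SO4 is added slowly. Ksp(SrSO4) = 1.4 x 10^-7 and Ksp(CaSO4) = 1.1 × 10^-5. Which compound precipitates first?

SrSO4

Precipitation of each salt starts when its ion product equals its Ksp.
For SrSO4: 1.4 x 10^-7 = 0.0082 × [SO4^2-]  ⇒  [SO4^2-] = 1.7 × 10^-5 M.
For CaSO4: 1.1 × 10^-5 = 0.027 × [SO4^2-]  ⇒  [SO4^2-] = 4.1 x 10^-4 M.
The salt with the lower threshold [SO4^2-] precipitates first: SrSO4.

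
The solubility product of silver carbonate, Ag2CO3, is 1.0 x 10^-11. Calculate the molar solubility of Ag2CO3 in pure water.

Ag2CO3(s) ⇌ 2 Ag^+(aq) + CO3^2-(aq)
Ksp = [Ag^+]^2[CO3^2-]
For each mole of Ag2CO3 that dissolves: [Ag^+] = 2s, [CO3^2-] = s.
So Ksp = (2s)^2 × s = 4s^3
Solving, s = (1.0 x 10^-11/4)^(1/3) = 1.4 × 10^-4 M

s = 1.4 × 10^-4 M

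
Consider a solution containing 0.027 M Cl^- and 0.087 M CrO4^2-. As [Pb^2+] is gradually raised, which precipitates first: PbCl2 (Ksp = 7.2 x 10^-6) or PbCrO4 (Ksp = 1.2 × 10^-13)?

PbCrO4

Each salt begins to precipitate when Q = Ksp, i.e. when [Pb^2+] reaches its threshold.
For PbCl2: 7.2 x 10^-6 = (0.027)^2 × [Pb^2+]  ⇒  [Pb^2+] = 9.9 × 10^-3 M.
For PbCrO4: 1.2 × 10^-13 = 0.087 × [Pb^2+]  ⇒  [Pb^2+] = 1.4 × 10^-12 M.
The salt with the lower threshold [Pb^2+] precipitates first: PbCrO4.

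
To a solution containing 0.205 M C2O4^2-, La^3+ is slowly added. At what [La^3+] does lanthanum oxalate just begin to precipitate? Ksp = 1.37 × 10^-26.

La2(C2O4)3(s) <=> 2 La^3+ + 3 C2O4^2-
Ksp = [La^3+]^2[C2O4^2-]^3
Precipitation begins when Q = Ksp. With [C2O4^2-] = 0.205 M:
1.37 × 10^-26 = (0.205)^3 × [La^3+]^2
[La^3+] = (1.37 × 10^-26 / 8.615 × 10^-3)^(1/2) = 1.26 x 10^-12 M

[La^3+] = 1.26 x 10^-12 M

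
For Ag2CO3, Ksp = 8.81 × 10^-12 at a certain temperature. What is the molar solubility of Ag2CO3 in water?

Ag2CO3(s) ⇌ 2 Ag^+(aq) + CO3^2-(aq)
Ksp = [Ag^+]^2[CO3^2-]
For each mole of Ag2CO3 that dissolves: [Ag^+] = 2s, [CO3^2-] = s.
Ksp = (2s)^2s = 4s^3
s^3 = 8.81 × 10^-12 / 4, so s = 1.30 × 10^-4 M

s ≈ 1.30 × 10^-4 M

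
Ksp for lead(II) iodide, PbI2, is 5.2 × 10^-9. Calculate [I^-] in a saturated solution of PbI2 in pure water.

PbI2(s) <=> Pb^2+(aq) + 2 I^-(aq)
Ksp = [Pb^2+][I^-]^2
Let s = molar solubility. Then [Pb^2+] = s and [I^-] = 2s.
So Ksp = s × (2s)^2 = 4s^3
Solving, s = (5.2 × 10^-9/4)^(1/3) = 1.09 x 10^-3 M
[I^-] = 2s = 2.2 x 10^-3 M

[I^-] ≈ 2.2e-3 M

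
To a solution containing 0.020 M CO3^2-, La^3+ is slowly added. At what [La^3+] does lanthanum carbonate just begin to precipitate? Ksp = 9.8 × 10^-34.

1.1 x 10^-14 M

La2(CO3)3(s) ⇌ 2 La^3+(aq) + 3 CO3^2-(aq)
Ksp = [La^3+]^2[CO3^2-]^3
Precipitation begins when Q = Ksp. With [CO3^2-] = 0.020 M:
9.8 × 10^-34 = (0.020)^3 × [La^3+]^2
[La^3+] = (9.8 × 10^-34 / 8.00 x 10^-6)^(1/2) = 1.1 × 10^-14 M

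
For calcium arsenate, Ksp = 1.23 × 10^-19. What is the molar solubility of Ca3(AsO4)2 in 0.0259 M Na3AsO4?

Ca3(AsO4)2(s) <=> 3 Ca^2+(aq) + 2 AsO4^3-(aq)
Ksp = [Ca^2+]^3[AsO4^3-]^2
Let s be the molar solubility in this solution. [Ca^2+] = 3s, [AsO4^3-] = 0.0259 + 2s ≈ 0.0259 (Ksp is small, so little additional dissolves).
Ksp ≈ (3s)^3 × (0.0259)^2
s = 1.89 × 10^-6 M
Check: 2s = 3.8 x 10^-6 ≪ 0.0259, so the approximation is valid.

s ≈ 1.89 × 10^-6 M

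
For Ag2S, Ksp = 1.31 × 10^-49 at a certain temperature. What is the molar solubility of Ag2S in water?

s = 3.20e-17 M

Ag2S(s) ⇌ 2 Ag^+(aq) + S^2-(aq)
Ksp = [Ag^+]^2[S^2-]
For each mole of Ag2S that dissolves: [Ag^+] = 2s, [S^2-] = s.
So Ksp = (2s)^2 × s = 4s^3
Solving, s = (1.31 × 10^-49/4)^(1/3) = 3.20 x 10^-17 M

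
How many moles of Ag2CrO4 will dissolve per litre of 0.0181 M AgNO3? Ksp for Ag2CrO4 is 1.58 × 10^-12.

s = 4.82 × 10^-9 M

Ag2CrO4(s) <=> 2 Ag^+(aq) + CrO4^2-(aq)
Ksp = [Ag^+]^2[CrO4^2-]
If s mol/L dissolves here, [Ag^+] = 0.0181 + 2s ≈ 0.0181, [CrO4^2-] = s (Ksp is small, so little additional dissolves).
Ksp ≈ (0.0181)^2 × s
s = 4.82 x 10^-9 M
Check: 2s = 9.6 × 10^-9 ≪ 0.0181, so the approximation is valid.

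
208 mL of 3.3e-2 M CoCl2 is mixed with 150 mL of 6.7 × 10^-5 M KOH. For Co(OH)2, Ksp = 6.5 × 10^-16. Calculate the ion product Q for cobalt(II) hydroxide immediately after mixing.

Total volume = 208 + 150 = 358 mL.
[Co^2+] = 3.3 x 10^-2 × (208/358) = 1.92 × 10^-2 M
[OH^-] = 6.7 x 10^-5 × (150/358) = 2.81 × 10^-5 M
Co(OH)2(s) <=> Co^2+ + 2 OH^-, so Q = [Co^2+][OH^-]^2
Q = (1.92 × 10^-2)(2.81 × 10^-5)^2 = 1.5 × 10^-11
Q > Ksp, so Co(OH)2 will precipitate.

1.5 × 10^-11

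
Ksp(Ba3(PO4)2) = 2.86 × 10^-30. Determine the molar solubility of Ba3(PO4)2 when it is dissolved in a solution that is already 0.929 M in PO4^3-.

Ba3(PO4)2(s) ⇌ 3 Ba^2+ + 2 PO4^3-
Ksp = [Ba^2+]^3[PO4^3-]^2
Let s be the molar solubility in this solution. [Ba^2+] = 3s, [PO4^3-] = 0.929 + 2s ≈ 0.929 (since the PO4^3- already present dominates).
Ksp ≈ (3s)^3 × (0.929)^2
s = 4.97 × 10^-11 M
Check: 2s = 9.9 × 10^-11 ≪ 0.929, so the approximation is valid.

s = 4.97 x 10^-11 M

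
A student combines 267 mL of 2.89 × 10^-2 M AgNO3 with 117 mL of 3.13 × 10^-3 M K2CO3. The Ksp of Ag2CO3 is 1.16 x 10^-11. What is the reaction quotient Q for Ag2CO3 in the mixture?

Total volume = 267 + 117 = 384 mL.
[Ag^+] = 2.89 × 10^-2 × (267/384) = 2.009 x 10^-2 M
[CO3^2-] = 3.13 × 10^-3 × (117/384) = 9.537 × 10^-4 M
Ag2CO3(s) <=> 2 Ag^+ + CO3^2-, so Q = [Ag^+]^2[CO3^2-]
Q = (2.009 × 10^-2)^2(9.537 × 10^-4) = 3.85 x 10^-7
Q > Ksp, so Ag2CO3 will precipitate.

3.85 × 10^-7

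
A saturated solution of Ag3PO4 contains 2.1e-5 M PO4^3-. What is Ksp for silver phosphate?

5.3 x 10^-18

Ag3PO4(s) ⇌ 3 Ag^+ + PO4^3-
Stoichiometry gives [Ag^+] = (3/1)[PO4^3-] = 6.30 x 10^-5 M.
Ksp = [Ag^+]^3[PO4^3-]
Ksp = (6.30 × 10^-5)^3 × 2.1 × 10^-5 = 5.3 × 10^-18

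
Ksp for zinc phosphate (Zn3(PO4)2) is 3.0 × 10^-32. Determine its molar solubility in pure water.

Zn3(PO4)2(s) ⇌ 3 Zn^2+ + 2 PO4^3-
Ksp = [Zn^2+]^3[PO4^3-]^2
For each mole of Zn3(PO4)2 that dissolves: [Zn^2+] = 3s, [PO4^3-] = 2s.
So Ksp = (3s)^3 × (2s)^2 = 108s^5
s^5 = 3.0 × 10^-32 / 108, so s = 1.9 × 10^-7 M

s = 1.9 × 10^-7 M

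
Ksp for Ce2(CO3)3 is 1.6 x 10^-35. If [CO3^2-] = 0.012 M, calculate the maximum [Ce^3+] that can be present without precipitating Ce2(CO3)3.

3.0e-15 M

Ce2(CO3)3(s) ⇌ 2 Ce^3+ + 3 CO3^2-
Ksp = [Ce^3+]^2[CO3^2-]^3
Precipitation begins when Q = Ksp. With [CO3^2-] = 0.012 M:
1.6 x 10^-35 = (0.012)^3 × [Ce^3+]^2
[Ce^3+] = (1.6 x 10^-35 / 1.73 x 10^-6)^(1/2) = 3.0 × 10^-15 M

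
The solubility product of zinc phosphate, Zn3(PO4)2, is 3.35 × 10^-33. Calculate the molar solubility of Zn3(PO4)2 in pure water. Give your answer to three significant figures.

s = 1.25e-7 M

Zn3(PO4)2(s) ⇌ 3 Zn^2+(aq) + 2 PO4^3-(aq)
Ksp = [Zn^2+]^3[PO4^3-]^2
With molar solubility s: [Zn^2+] = 3s, [PO4^3-] = 2s.
Substituting: Ksp = (3s)^3(2s)^2 = 108s^5
s = (3.35 × 10^-33 / 108)^(1/5) = 1.25 × 10^-7 M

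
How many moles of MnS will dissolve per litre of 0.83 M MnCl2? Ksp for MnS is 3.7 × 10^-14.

MnS(s) ⇌ Mn^2+(aq) + S^2-(aq)
Ksp = [Mn^2+][S^2-]
If s mol/L dissolves here, [Mn^2+] = 0.83 + s ≈ 0.83, [S^2-] = s (Ksp is small, so little additional dissolves).
Ksp ≈ 0.83 × s
s = 4.5 x 10^-14 M
Check: s = 4.5 × 10^-14 ≪ 0.83, so the approximation is valid.

4.5 x 10^-14 M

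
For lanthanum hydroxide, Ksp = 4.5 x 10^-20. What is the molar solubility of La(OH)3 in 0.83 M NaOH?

7.9e-20 M

La(OH)3(s) ⇌ La^3+(aq) + 3 OH^-(aq)
Ksp = [La^3+][OH^-]^3
If s mol/L dissolves here, [La^3+] = s, [OH^-] = 0.83 + 3s ≈ 0.83 (common-ion effect: OH^- is already 0.83 M).
Ksp ≈ s × (0.83)^3
s = 7.9 x 10^-20 M
Check: 3s = 2.4 x 10^-19 ≪ 0.83, so the approximation is valid.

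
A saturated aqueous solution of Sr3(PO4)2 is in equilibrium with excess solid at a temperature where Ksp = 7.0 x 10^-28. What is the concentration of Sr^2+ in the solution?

Sr3(PO4)2(s) ⇌ 3 Sr^2+ + 2 PO4^3-
Ksp = [Sr^2+]^3[PO4^3-]^2
If s mol/L of Sr3(PO4)2 dissolves, [Sr^2+] = 3s and [PO4^3-] = 2s.
So Ksp = (3s)^3 × (2s)^2 = 108s^5
Solving, s = (7.0 x 10^-28/108)^(1/5) = 1.45 x 10^-6 M
[Sr^2+] = 3s = 4.4 × 10^-6 M

4.4 × 10^-6 M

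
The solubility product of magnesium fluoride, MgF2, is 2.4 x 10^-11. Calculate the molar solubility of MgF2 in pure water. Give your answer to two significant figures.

s = 1.8 × 10^-4 M

MgF2(s) ⇌ Mg^2+ + 2 F^-
Ksp = [Mg^2+][F^-]^2
Let s = molar solubility. Then [Mg^2+] = s and [F^-] = 2s.
Ksp = s(2s)^2 = 4s^3
s^3 = 2.4 x 10^-11 / 4, so s = 1.8 × 10^-4 M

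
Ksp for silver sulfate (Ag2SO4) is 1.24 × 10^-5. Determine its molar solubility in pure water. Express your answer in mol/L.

Ag2SO4(s) ⇌ 2 Ag^+ + SO4^2-
Ksp = [Ag^+]^2[SO4^2-]
Let s = molar solubility. Then [Ag^+] = 2s and [SO4^2-] = s.
So Ksp = (2s)^2 × s = 4s^3
s^3 = 1.24 × 10^-5 / 4, so s = 1.46 × 10^-2 M

s = 1.46 × 10^-2 M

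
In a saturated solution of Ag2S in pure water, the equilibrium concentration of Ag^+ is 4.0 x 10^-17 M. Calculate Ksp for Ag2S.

Ksp = 3.2e-50

Ag2S(s) ⇌ 2 Ag^+ + S^2-
Stoichiometry gives [S^2-] = (1/2)[Ag^+] = 2.00 x 10^-17 M.
Ksp = [Ag^+]^2[S^2-]
Ksp = (4.0 × 10^-17)^2 × 2.00 x 10^-17 = 3.2 × 10^-50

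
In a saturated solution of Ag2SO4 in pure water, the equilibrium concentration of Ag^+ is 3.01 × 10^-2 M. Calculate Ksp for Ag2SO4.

1.36 × 10^-5

Ag2SO4(s) ⇌ 2 Ag^+ + SO4^2-
Stoichiometry gives [SO4^2-] = (1/2)[Ag^+] = 1.505 × 10^-2 M.
Ksp = [Ag^+]^2[SO4^2-]
Ksp = (3.01 × 10^-2)^2 × 1.505 × 10^-2 = 1.36 x 10^-5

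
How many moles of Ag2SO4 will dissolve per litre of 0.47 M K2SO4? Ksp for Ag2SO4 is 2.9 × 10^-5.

3.9e-3 M

Ag2SO4(s) ⇌ 2 Ag^+(aq) + SO4^2-(aq)
Ksp = [Ag^+]^2[SO4^2-]
Let s = moles of Ag2SO4 that dissolve per litre. [Ag^+] = 2s, [SO4^2-] = 0.47 + s ≈ 0.47 (since SO4^2- from K2SO4 dominates).
Ksp ≈ (2s)^2 × 0.47
s = 3.9 x 10^-3 M
Check: s = 3.9 × 10^-3 ≪ 0.47, so the approximation is valid.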